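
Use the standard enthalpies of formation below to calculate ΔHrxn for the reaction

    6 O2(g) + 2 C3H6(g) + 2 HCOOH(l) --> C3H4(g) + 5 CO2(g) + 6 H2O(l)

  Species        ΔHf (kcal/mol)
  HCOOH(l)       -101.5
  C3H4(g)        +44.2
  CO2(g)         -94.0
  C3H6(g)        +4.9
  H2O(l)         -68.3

ΔH°rxn = Σ nΔHf°(products) − Σ nΔHf°(reactants).
Products: 1·(+44.2) + 5·(-94.0) + 6·(-68.3) = -835.6
Reactants: 6·(+0.0) + 2·(+4.9) + 2·(-101.5) = -193.2
ΔHrxn = (-835.6) − (-193.2) = -642.4 kcal/mol

ΔHrxn = -642.4 kcal/mol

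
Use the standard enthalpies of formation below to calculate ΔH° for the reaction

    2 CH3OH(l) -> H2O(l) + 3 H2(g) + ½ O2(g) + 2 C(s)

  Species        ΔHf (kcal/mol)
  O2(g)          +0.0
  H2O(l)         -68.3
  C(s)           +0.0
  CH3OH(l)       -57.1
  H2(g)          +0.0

Products: 1·(-68.3) + 3·(+0.0) + 1/2·(+0.0) + 2·(+0.0) = -68.3
Reactants: 2·(-57.1) = -114.2
ΔH° = (-68.3) − (-114.2) = 45.9 kcal/mol

ΔH° = 45.9 kcal/mol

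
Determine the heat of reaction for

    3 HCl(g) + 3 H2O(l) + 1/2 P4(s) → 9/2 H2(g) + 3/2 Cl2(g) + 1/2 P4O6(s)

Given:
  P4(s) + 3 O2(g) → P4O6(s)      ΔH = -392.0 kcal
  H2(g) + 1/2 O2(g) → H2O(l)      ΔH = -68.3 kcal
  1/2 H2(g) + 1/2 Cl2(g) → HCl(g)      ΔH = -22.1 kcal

ΔH = 75.2 kcal

equation 1 × 1/2: (1/2)·(-392.0) = -196.0 kcal
equation 2 reversed and × 3: (-3)·(-68.3) = +204.9 kcal
equation 3 reversed and × 3: (-3)·(-22.1) = +66.3 kcal
Since enthalpy is a state function, ΔH = (1/2)·(-392.0) + (-3)·(-68.3) + (-3)·(-22.1) = 75.2 kcal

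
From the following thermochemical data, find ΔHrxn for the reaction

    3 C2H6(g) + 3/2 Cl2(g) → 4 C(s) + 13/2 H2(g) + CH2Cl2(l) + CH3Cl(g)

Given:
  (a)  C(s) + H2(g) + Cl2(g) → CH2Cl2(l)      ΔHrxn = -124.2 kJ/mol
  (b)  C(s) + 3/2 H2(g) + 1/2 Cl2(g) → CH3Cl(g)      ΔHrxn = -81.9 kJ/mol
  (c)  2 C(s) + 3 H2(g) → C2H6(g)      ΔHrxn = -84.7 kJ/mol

(a) as written: -124.2 kJ/mol
(b) as written: -81.9 kJ/mol
(c) reversed and × 3: (-3)·(-84.7) = +254.1 kJ/mol
By Hess's law, ΔHrxn = (1)·(-124.2) + (1)·(-81.9) + (-3)·(-84.7) = 48.0 kJ/mol

ΔHrxn = 48.0 kJ/mol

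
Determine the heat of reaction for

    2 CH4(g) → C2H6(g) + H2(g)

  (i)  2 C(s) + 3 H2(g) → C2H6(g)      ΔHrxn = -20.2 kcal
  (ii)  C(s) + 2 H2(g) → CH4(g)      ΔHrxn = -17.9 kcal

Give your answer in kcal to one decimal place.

ΔHrxn = 15.6 kcal

(i) as written: -20.2 kcal
(ii) reversed and × 2: (-2)·(-17.9) = +35.8 kcal
ΔHrxn = (1)·(-20.2) + (-2)·(-17.9) = 15.6 kcal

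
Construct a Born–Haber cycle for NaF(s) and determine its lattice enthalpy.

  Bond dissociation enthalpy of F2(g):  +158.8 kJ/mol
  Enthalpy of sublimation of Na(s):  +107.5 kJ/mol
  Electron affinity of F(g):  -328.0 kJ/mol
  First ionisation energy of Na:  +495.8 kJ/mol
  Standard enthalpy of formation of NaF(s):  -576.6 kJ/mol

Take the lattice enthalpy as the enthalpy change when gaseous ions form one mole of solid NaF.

U = -931.3 kJ/mol

ΔHf° = 1·ΔHsub + 1·(ΣIE) + 1/2·D(F2) + 1·EA + U
-576.6 = 1·(+107.5) + 1·(+495.8) + 1/2·(+158.8) + 1·(-328.0) + U
U = -576.6 − (+354.7) = -931.3 kJ/mol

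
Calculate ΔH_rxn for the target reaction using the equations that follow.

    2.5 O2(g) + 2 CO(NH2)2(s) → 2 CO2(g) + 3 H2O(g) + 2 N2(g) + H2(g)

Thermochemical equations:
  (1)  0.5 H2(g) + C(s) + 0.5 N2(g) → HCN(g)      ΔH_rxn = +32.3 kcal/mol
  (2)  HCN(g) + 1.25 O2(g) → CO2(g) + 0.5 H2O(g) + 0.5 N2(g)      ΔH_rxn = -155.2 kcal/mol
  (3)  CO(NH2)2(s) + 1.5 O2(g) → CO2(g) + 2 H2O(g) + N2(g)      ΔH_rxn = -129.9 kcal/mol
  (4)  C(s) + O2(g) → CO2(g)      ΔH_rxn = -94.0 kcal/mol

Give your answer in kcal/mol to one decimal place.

ΔH_rxn = -202.0 kcal/mol

(1) reversed and × 2: (-2)·(+32.3) = -64.6 kcal/mol
(2) reversed and × 2: (-2)·(-155.2) = +310.4 kcal/mol
(3) × 2: (2)·(-129.9) = -259.8 kcal/mol
(4) × 2: (2)·(-94.0) = -188.0 kcal/mol
By Hess's law, ΔH_rxn = (-2)·(+32.3) + (-2)·(-155.2) + (2)·(-129.9) + (2)·(-94.0) = -202.0 kcal/mol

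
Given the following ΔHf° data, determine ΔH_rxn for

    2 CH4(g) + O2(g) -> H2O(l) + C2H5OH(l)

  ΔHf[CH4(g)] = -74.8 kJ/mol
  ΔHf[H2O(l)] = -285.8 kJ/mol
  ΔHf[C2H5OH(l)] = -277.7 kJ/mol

ΔH_rxn = -413.9 kJ/mol

Products: 1·(-285.8) + 1·(-277.7) = -563.5
Reactants: 2·(-74.8) + 1·(+0.0) = -149.6
ΔH_rxn = (-563.5) − (-149.6) = -413.9 kJ/mol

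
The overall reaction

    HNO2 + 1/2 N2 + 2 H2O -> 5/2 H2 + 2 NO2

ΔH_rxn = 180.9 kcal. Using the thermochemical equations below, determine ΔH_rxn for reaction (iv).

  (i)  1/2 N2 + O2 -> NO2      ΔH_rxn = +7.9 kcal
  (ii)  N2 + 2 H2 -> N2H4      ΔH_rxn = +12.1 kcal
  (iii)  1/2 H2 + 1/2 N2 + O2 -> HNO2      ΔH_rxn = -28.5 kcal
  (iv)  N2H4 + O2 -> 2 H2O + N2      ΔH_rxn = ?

(i) × 2: (2)·(+7.9) = +15.8 kcal
(ii) reversed: -12.1 kcal
(iii) reversed: +28.5 kcal
(iv) reversed: contributes −x
+180.9 = (+15.8) + (-12.1) + (+28.5) − x
x = (+180.9 − (+32.2)) / (-1) = -148.7 kcal

ΔH_rxn = -148.7 kcal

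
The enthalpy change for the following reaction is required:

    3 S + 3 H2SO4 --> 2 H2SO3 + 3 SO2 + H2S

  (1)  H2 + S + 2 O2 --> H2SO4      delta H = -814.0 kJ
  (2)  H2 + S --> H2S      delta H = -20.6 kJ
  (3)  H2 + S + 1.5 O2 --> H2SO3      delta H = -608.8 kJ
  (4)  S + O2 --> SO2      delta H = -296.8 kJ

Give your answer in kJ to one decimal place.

delta H = 313.4 kJ

(1) reversed and × 3 (H2SO4 must end up as a reactant; scale by 3 for the 3 H2SO4): (-3)·(-814.0) = +2442.0 kJ
(2) as written (H2S already on the product side): -20.6 kJ
(3) × 2 (×2 to match 2 H2SO3 in the target): (2)·(-608.8) = -1217.6 kJ
(4) × 3 (scale by 3 for the 3 SO2): (3)·(-296.8) = -890.4 kJ
By Hess's law, delta H = (-3)·(-814.0) + (1)·(-20.6) + (2)·(-608.8) + (3)·(-296.8) = 313.4 kJ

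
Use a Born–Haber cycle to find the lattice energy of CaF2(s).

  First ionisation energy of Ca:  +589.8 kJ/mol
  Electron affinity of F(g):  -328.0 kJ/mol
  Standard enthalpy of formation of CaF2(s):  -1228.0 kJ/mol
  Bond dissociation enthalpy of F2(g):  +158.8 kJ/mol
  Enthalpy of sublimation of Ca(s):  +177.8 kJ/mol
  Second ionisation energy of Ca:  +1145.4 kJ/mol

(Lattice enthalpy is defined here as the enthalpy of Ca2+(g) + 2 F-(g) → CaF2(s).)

U = -2643.8 kJ/mol

ΔHf° = 1·ΔHsub + 1·(ΣIE) + 1·D(F2) + 2·EA + U
-1228.0 = 1·(+177.8) + 1·(+1735.2) + 1·(+158.8) + 2·(-328.0) + U
U = -1228.0 − (+1415.8) = -2643.8 kJ/mol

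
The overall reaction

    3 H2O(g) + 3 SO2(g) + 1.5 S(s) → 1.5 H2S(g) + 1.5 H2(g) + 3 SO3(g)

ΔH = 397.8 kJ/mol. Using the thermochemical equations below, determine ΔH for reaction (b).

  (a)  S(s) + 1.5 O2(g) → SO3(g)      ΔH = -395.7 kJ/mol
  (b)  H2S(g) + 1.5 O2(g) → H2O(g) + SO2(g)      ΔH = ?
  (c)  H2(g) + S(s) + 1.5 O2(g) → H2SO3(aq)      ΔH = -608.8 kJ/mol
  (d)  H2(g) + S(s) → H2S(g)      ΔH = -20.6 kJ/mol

ΔH = -518.0 kJ/mol

(a) × 3: (3)·(-395.7) = -1187.1 kJ/mol
(b) reversed and × 3: contributes −3·x
(c): not needed.
(d) reversed and × 3/2: (-3/2)·(-20.6) = +30.9 kJ/mol
+397.8 = (-1187.1) + (+30.9) − 3·x
x = (+397.8 − (-1156.2)) / (-3) = -518.0 kJ/mol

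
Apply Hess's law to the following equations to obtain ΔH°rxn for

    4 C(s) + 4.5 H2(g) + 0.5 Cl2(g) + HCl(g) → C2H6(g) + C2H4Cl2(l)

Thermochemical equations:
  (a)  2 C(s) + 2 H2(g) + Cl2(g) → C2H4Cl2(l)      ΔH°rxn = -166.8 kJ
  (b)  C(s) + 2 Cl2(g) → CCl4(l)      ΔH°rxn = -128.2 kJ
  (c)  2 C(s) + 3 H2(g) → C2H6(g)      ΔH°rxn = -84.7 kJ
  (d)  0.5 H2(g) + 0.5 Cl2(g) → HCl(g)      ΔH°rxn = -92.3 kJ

ΔH°rxn = -159.2 kJ

(a) as written: -166.8 kJ
(b): not needed.
(c) as written: -84.7 kJ
(d) reversed: +92.3 kJ
Since enthalpy is a state function, ΔH°rxn = (-166.8) + (-84.7) + (+92.3) = -159.2 kJ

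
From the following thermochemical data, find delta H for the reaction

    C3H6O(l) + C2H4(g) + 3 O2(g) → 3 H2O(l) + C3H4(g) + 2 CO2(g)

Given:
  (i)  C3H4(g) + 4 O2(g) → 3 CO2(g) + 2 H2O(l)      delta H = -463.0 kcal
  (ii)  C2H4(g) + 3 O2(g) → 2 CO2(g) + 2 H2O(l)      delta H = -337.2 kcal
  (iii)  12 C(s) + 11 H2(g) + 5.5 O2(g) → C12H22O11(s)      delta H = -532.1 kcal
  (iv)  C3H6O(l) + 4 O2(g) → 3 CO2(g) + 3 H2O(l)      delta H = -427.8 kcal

delta H = -302.0 kcal

(i) reversed: +463.0 kcal
(ii) as written: -337.2 kcal
(iii): not needed.
(iv) as written: -427.8 kcal
Combining the equations, delta H = (+463.0) + (-337.2) + (-427.8) = -302.0 kcal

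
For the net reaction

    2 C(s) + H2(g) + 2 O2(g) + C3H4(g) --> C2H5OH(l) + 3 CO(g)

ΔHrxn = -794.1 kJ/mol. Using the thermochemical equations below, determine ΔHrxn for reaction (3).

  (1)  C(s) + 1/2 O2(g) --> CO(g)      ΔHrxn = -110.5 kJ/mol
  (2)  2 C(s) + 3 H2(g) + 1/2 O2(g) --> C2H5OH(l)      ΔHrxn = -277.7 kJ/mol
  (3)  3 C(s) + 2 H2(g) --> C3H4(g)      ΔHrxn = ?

ΔHrxn = 184.9 kJ/mol

(1) × 3: (3)·(-110.5) = -331.5 kJ/mol
(2) as written: -277.7 kJ/mol
(3) reversed: contributes −x
-794.1 = (-331.5) + (-277.7) − x
x = (-794.1 − (-609.2)) / (-1) = 184.9 kJ/mol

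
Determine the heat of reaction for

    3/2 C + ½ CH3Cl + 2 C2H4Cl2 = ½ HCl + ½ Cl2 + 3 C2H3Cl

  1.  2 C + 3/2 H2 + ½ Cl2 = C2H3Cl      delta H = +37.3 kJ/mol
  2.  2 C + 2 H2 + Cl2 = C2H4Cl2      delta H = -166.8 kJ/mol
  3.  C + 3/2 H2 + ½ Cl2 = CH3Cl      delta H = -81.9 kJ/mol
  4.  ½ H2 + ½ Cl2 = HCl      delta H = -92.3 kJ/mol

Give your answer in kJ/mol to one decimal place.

delta H = 440.3 kJ/mol

eq. 1 × 3: (3)·(+37.3) = +111.9 kJ/mol
eq. 2 reversed and × 2: (-2)·(-166.8) = +333.6 kJ/mol
eq. 3 reversed and × 1/2: (-1/2)·(-81.9) = +40.95 kJ/mol
eq. 4 × 1/2: (1/2)·(-92.3) = -46.15 kJ/mol
delta H = (3)·(+37.3) + (-2)·(-166.8) + (-1/2)·(-81.9) + (1/2)·(-92.3) = 440.3 kJ/mol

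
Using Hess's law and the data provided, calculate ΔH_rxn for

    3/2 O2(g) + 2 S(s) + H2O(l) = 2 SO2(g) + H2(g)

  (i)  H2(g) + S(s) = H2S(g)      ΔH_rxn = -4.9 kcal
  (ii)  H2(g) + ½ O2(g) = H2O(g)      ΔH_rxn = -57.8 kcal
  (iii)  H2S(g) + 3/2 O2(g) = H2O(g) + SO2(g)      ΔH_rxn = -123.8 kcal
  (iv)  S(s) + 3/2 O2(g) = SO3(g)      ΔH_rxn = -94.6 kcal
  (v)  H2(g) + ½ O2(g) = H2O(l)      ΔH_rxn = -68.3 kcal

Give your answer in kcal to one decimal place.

ΔH_rxn = -73.5 kcal

(i) × 2: (2)·(-4.9) = -9.8 kcal
(ii) reversed and × 2: (-2)·(-57.8) = +115.6 kcal
(iii) × 2 (scale by 2 for the 2 SO2(g)): (2)·(-123.8) = -247.6 kcal
(iv): not needed (SO3(g) appears nowhere else).
(v) reversed (reverse to put H2O(l) on the reactant side): +68.3 kcal
ΔH_rxn = (-9.8) + (+115.6) + (-247.6) + (+68.3) = -73.5 kcal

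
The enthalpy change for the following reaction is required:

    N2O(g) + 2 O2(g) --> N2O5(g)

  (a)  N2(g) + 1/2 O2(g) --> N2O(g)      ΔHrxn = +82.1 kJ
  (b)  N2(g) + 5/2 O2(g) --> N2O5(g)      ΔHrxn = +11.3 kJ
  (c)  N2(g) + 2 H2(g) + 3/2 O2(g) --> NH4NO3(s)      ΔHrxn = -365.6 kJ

ΔHrxn = -70.8 kJ

(a) reversed: -82.1 kJ
(b) as written: +11.3 kJ
(c): not needed.
Combining the equations, ΔHrxn = (-82.1) + (+11.3) = -70.8 kJ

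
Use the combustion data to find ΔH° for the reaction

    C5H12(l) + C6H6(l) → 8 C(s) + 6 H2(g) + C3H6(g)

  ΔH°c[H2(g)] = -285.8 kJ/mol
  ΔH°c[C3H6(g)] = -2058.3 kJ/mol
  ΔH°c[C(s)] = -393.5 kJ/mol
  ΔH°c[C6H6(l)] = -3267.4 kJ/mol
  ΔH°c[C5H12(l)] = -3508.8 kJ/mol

With combustion enthalpies, reactants minus products:
= [1·(-3508.8) + 1·(-3267.4)] − [8·(-393.5) + 6·(-285.8) + 1·(-2058.3)]
= 144.9 kJ/mol

ΔH° = 144.9 kJ/mol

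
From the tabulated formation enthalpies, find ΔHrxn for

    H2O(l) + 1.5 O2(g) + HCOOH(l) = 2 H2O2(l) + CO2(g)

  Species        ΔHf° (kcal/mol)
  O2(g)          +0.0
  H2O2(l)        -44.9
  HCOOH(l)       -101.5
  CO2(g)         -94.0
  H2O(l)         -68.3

ΔH°rxn = Σ nΔHf°(products) − Σ nΔHf°(reactants).
Products: 2·(-44.9) + 1·(-94.0) = -183.8
Reactants: 1·(-68.3) + 3/2·(+0.0) + 1·(-101.5) = -169.8
ΔHrxn = (-183.8) − (-169.8) = -14.0 kcal/mol

ΔHrxn = -14.0 kcal/mol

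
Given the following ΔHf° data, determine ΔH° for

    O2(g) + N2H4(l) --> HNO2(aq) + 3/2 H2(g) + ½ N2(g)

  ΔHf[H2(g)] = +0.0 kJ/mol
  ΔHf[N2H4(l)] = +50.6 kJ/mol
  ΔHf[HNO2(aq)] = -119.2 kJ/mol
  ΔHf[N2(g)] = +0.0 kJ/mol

Products: 1·(-119.2) + 3/2·(+0.0) + 1/2·(+0.0) = -119.2
Reactants: 1·(+0.0) + 1·(+50.6) = +50.6
ΔH° = (-119.2) − (+50.6) = -169.8 kJ/mol

ΔH° = -169.8 kJ/mol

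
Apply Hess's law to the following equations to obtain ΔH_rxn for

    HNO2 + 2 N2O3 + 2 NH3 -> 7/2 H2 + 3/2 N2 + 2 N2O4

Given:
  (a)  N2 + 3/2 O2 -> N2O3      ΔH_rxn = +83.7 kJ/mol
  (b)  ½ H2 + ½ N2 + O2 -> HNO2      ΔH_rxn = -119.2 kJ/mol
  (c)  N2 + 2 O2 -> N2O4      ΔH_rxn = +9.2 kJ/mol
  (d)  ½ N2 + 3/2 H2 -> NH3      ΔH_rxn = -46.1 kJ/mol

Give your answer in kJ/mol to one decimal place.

(a) reversed and × 2 (reverse to put N2O3 on the reactant side; ×2 to match 2 N2O3 in the target): (-2)·(+83.7) = -167.4 kJ/mol
(b) reversed (reverse to put HNO2 on the reactant side): +119.2 kJ/mol
(c) × 2 (×2 to match 2 N2O4 in the target): (2)·(+9.2) = +18.4 kJ/mol
(d) reversed and × 2 (NH3 must end up as a reactant; scale by 2 for the 2 NH3): (-2)·(-46.1) = +92.2 kJ/mol
By Hess's law, ΔH_rxn = (-2)·(+83.7) + (-1)·(-119.2) + (2)·(+9.2) + (-2)·(-46.1) = 62.4 kJ/mol

ΔH_rxn = 62.4 kJ/mol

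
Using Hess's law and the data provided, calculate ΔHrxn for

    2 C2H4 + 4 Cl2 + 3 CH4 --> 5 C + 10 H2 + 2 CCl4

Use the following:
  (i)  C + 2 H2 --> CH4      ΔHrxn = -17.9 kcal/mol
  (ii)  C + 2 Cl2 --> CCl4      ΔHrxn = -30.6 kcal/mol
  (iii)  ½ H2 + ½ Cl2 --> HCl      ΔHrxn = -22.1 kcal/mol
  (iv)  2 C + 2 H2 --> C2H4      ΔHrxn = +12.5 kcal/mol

(i) reversed and × 3: (-3)·(-17.9) = +53.7 kcal/mol
(ii) × 2: (2)·(-30.6) = -61.2 kcal/mol
(iii): not needed.
(iv) reversed and × 2: (-2)·(+12.5) = -25.0 kcal/mol
ΔHrxn = (-3)·(-17.9) + (2)·(-30.6) + (-2)·(+12.5) = -32.5 kcal/mol

ΔHrxn = -32.5 kcal/mol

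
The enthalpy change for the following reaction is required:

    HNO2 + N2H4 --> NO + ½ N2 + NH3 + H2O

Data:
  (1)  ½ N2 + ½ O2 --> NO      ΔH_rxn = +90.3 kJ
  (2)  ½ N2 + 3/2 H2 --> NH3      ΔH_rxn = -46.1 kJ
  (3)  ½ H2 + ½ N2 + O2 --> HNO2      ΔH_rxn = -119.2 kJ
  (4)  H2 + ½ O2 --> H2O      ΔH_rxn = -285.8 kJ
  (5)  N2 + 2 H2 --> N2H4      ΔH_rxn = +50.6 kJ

(1) as written (NO already on the product side): +90.3 kJ
(2) as written (NH3 already on the product side): -46.1 kJ
(3) reversed (reverse to put HNO2 on the reactant side): +119.2 kJ
(4) as written (H2O already on the product side): -285.8 kJ
(5) reversed (N2H4 must end up as a reactant): -50.6 kJ
ΔH_rxn = (+90.3) + (-46.1) + (+119.2) + (-285.8) + (-50.6) = -173.0 kJ

ΔH_rxn = -173.0 kJ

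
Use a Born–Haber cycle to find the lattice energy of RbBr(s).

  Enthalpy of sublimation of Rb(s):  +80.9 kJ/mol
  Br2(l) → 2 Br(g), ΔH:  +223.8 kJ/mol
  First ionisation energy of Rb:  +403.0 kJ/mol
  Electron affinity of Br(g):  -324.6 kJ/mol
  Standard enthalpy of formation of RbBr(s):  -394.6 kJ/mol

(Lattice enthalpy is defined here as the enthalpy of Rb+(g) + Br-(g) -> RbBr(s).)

U = -665.8 kJ/mol

ΔHf° = 1·ΔHsub + 1·(ΣIE) + 1/2·D(Br2) + 1·EA + U
-394.6 = 1·(+80.9) + 1·(+403.0) + 1/2·(+223.8) + 1·(-324.6) + U
U = -394.6 − (+271.2) = -665.8 kJ/mol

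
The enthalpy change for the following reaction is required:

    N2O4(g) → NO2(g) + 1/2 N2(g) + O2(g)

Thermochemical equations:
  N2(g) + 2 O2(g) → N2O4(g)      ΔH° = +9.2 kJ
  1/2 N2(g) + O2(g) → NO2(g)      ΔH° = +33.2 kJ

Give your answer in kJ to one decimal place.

equation 1 reversed: -9.2 kJ
equation 2 as written: +33.2 kJ
Combining the equations, ΔH° = (-9.2) + (+33.2) = 24.0 kJ

ΔH° = 24.0 kJ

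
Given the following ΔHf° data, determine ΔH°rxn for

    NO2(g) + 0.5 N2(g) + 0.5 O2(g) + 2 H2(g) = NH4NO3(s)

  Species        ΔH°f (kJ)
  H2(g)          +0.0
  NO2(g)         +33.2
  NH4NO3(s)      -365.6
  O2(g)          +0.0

ΔH°rxn = -398.8 kJ

ΔH°rxn = Σ nΔHf°(products) − Σ nΔHf°(reactants).
Products: 1·(-365.6) = -365.6
Reactants: 1·(+33.2) + 1/2·(+0.0) + 1/2·(+0.0) + 2·(+0.0) = +33.2
ΔH°rxn = (-365.6) − (+33.2) = -398.8 kJ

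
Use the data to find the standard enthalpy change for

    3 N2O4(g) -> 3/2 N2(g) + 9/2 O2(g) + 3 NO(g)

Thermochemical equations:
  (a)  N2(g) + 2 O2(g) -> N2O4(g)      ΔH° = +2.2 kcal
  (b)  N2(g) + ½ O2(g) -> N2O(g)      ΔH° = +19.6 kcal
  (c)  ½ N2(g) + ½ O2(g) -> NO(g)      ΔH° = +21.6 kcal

ΔH° = 58.2 kcal

(a) reversed and × 3: (-3)·(+2.2) = -6.6 kcal
(b): not needed.
(c) × 3: (3)·(+21.6) = +64.8 kcal
ΔH° = (-6.6) + (+64.8) = 58.2 kcal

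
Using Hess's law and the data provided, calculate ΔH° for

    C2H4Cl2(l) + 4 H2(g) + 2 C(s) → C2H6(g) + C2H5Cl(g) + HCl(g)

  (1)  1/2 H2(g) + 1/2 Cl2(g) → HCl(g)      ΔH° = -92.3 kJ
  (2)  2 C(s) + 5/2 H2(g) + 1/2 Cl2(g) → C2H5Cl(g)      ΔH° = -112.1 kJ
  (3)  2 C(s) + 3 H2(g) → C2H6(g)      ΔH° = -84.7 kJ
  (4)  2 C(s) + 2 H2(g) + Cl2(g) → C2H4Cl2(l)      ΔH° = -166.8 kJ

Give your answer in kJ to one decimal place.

(1) as written: -92.3 kJ
(2) as written: -112.1 kJ
(3) as written: -84.7 kJ
(4) reversed: +166.8 kJ
By Hess's law, ΔH° = (-92.3) + (-112.1) + (-84.7) + (+166.8) = -122.3 kJ

ΔH° = -122.3 kJ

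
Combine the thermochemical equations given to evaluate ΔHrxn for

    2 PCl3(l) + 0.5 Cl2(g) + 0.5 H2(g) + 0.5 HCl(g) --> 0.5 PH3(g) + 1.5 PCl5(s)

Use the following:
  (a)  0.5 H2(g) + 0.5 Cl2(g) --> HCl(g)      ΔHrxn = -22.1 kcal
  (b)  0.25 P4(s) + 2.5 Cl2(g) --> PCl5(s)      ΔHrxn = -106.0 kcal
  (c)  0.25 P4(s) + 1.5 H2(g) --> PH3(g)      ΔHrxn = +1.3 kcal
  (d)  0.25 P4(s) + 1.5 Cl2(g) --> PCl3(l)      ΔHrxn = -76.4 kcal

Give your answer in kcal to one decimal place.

(a) reversed and × 1/2: (-1/2)·(-22.1) = +11.05 kcal
(b) × 3/2: (3/2)·(-106.0) = -159.0 kcal
(c) × 1/2: (1/2)·(+1.3) = +0.65 kcal
(d) reversed and × 2: (-2)·(-76.4) = +152.8 kcal
Since enthalpy is a state function, ΔHrxn = (-1/2)·(-22.1) + (3/2)·(-106.0) + (1/2)·(+1.3) + (-2)·(-76.4) = 5.5 kcal

ΔHrxn = 5.5 kcal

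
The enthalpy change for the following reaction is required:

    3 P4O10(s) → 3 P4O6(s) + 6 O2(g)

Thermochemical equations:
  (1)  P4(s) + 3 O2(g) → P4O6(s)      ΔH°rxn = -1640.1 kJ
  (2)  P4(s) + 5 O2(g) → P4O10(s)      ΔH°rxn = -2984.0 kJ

ΔH°rxn = 4031.7 kJ

(1) × 3 (scale by 3 for the 3 P4O6(s)): (3)·(-1640.1) = -4920.3 kJ
(2) reversed and × 3 (P4O10(s) must end up as a reactant; ×3 to match 3 P4O10(s) in the target): (-3)·(-2984.0) = +8952.0 kJ
ΔH°rxn = (3)·(-1640.1) + (-3)·(-2984.0) = 4031.7 kJ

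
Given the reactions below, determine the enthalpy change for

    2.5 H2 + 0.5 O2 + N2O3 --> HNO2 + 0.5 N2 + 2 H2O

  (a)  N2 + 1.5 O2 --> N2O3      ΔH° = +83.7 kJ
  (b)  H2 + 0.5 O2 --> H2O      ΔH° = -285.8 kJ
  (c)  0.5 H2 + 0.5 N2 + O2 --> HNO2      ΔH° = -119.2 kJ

ΔH° = -774.5 kJ

(a) reversed: -83.7 kJ
(b) × 2: (2)·(-285.8) = -571.6 kJ
(c) as written: -119.2 kJ
By Hess's law, ΔH° = (-83.7) + (-571.6) + (-119.2) = -774.5 kJ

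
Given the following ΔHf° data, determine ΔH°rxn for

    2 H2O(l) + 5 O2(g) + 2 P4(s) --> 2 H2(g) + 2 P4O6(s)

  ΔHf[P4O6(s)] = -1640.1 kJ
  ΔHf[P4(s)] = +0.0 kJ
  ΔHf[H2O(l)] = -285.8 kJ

ΔH°rxn = -2708.6 kJ

Products: 2·(+0.0) + 2·(-1640.1) = -3280.2
Reactants: 2·(-285.8) + 5·(+0.0) + 2·(+0.0) = -571.6
ΔH°rxn = (-3280.2) − (-571.6) = -2708.6 kJ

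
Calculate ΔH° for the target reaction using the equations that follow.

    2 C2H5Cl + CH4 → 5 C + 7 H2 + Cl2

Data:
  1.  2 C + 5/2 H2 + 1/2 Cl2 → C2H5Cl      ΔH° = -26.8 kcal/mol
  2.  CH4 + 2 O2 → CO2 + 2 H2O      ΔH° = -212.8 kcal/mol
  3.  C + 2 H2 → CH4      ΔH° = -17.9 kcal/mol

eq. 1 reversed and × 2 (C2H5Cl must end up as a reactant; ×2 to match 2 C2H5Cl in the target): (-2)·(-26.8) = +53.6 kcal/mol
eq. 2: not needed (H2O appears nowhere else).
eq. 3 reversed: +17.9 kcal/mol
ΔH° = (+53.6) + (+17.9) = 71.5 kcal/mol

ΔH° = 71.5 kcal/mol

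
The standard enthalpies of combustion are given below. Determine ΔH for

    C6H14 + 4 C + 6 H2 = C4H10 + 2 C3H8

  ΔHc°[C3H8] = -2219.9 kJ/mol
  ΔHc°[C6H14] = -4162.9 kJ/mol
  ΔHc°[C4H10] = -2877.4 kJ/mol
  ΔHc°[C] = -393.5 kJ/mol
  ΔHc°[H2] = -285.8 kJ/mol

With combustion enthalpies, reactants minus products:
= [1·(-4162.9) + 4·(-393.5) + 6·(-285.8)] − [1·(-2877.4) + 2·(-2219.9)]
= -134.5 kJ/mol

ΔH = -134.5 kJ/mol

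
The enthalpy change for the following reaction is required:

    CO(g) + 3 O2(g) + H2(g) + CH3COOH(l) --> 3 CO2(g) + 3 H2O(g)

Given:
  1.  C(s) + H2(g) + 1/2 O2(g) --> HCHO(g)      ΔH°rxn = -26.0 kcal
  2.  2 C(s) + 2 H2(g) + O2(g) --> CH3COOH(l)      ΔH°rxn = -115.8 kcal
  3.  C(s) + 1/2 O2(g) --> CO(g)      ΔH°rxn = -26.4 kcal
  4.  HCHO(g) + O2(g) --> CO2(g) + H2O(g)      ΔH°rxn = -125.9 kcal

eq. 1 × 3: (3)·(-26.0) = -78.0 kcal
eq. 2 reversed (reverse to put CH3COOH(l) on the reactant side): +115.8 kcal
eq. 3 reversed (reverse to put CO(g) on the reactant side): +26.4 kcal
eq. 4 × 3 (×3 to match 3 CO2(g) in the target): (3)·(-125.9) = -377.7 kcal
Summing the manipulated equations, ΔH°rxn = (3)·(-26.0) + (-1)·(-115.8) + (-1)·(-26.4) + (3)·(-125.9) = -313.5 kcal

ΔH°rxn = -313.5 kcal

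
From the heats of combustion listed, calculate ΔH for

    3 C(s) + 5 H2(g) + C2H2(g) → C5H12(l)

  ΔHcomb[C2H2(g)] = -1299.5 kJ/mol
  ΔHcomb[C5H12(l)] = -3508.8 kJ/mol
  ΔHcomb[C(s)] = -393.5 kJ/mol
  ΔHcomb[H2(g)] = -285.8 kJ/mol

ΔH = -400.2 kJ/mol

Using ΔH = Σ nΔHc°(reactants) − Σ nΔHc°(products):
= [3·(-393.5) + 5·(-285.8) + 1·(-1299.5)] − [1·(-3508.8)]
= -400.2 kJ/mol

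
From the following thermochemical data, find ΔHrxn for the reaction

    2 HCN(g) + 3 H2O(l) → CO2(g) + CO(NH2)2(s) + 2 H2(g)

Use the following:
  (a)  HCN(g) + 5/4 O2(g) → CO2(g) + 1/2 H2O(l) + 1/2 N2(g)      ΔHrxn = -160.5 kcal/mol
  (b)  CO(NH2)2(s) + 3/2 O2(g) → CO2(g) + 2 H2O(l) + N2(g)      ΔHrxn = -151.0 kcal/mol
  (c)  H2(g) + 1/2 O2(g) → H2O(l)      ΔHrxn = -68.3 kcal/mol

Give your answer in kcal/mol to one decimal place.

ΔHrxn = -33.4 kcal/mol

(a) × 2: (2)·(-160.5) = -321.0 kcal/mol
(b) reversed: +151.0 kcal/mol
(c) reversed and × 2: (-2)·(-68.3) = +136.6 kcal/mol
Combining the equations, ΔHrxn = (-321.0) + (+151.0) + (+136.6) = -33.4 kcal/mol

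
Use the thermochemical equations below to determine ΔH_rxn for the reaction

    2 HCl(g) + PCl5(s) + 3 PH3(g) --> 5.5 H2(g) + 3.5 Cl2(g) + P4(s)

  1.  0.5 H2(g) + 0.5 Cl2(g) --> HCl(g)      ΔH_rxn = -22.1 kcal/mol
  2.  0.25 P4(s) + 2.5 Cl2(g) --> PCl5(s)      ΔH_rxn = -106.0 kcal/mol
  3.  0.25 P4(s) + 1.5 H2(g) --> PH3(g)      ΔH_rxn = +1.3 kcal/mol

ΔH_rxn = 146.3 kcal/mol

eq. 1 reversed and × 2: (-2)·(-22.1) = +44.2 kcal/mol
eq. 2 reversed: +106.0 kcal/mol
eq. 3 reversed and × 3: (-3)·(+1.3) = -3.9 kcal/mol
Summing the manipulated equations, ΔH_rxn = (+44.2) + (+106.0) + (-3.9) = 146.3 kcal/mol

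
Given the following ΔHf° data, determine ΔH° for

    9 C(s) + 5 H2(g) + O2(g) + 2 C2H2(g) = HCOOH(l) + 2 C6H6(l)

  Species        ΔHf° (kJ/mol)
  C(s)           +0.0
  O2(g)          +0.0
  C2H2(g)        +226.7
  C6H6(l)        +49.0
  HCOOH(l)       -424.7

ΔH° = -780.1 kJ/mol

ΔH°rxn = Σ nΔHf°(products) − Σ nΔHf°(reactants).
Products: 1·(-424.7) + 2·(+49.0) = -326.7
Reactants: 9·(+0.0) + 5·(+0.0) + 1·(+0.0) + 2·(+226.7) = +453.4
ΔH° = (-326.7) − (+453.4) = -780.1 kJ/mol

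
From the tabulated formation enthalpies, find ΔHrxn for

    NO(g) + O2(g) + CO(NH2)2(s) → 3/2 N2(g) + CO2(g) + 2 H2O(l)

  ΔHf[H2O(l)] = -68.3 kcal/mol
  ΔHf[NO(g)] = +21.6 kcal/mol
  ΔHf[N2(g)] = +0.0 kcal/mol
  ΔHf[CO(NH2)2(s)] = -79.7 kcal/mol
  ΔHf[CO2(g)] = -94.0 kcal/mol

ΔHrxn = -172.5 kcal/mol

ΔH°rxn = Σ nΔHf°(products) − Σ nΔHf°(reactants).
Products: 3/2·(+0.0) + 1·(-94.0) + 2·(-68.3) = -230.6
Reactants: 1·(+21.6) + 1·(+0.0) + 1·(-79.7) = -58.1
ΔHrxn = (-230.6) − (-58.1) = -172.5 kcal/mol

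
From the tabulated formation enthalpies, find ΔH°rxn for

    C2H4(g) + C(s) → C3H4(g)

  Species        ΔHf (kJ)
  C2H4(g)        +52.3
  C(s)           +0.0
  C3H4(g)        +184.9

Products: 1·(+184.9) = +184.9
Reactants: 1·(+52.3) + 1·(+0.0) = +52.3
ΔH°rxn = (+184.9) − (+52.3) = 132.6 kJ

ΔH°rxn = 132.6 kJ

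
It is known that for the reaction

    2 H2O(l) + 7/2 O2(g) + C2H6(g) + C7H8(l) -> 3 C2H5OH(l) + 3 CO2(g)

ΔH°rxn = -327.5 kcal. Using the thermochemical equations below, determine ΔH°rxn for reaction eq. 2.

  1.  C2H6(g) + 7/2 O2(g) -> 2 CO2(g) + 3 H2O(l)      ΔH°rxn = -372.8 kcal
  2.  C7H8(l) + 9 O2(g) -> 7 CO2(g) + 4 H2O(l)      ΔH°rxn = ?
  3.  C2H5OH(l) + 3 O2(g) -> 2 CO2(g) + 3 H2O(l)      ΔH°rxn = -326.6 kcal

eq. 1 as written: -372.8 kcal
eq. 2 as written: contributes x
eq. 3 reversed and × 3: (-3)·(-326.6) = +979.8 kcal
-327.5 = (-372.8) + (+979.8) + x
x = (-327.5 − (+607.0)) / (1) = -934.5 kcal

ΔH°rxn = -934.5 kcal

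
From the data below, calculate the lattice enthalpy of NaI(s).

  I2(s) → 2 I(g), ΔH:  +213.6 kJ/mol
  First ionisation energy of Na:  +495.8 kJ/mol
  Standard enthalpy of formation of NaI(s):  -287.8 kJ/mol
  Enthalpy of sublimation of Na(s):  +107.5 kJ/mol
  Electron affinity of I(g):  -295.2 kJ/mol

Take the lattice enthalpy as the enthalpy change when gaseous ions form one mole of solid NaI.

U = -702.7 kJ/mol

ΔHf° = 1·ΔHsub + 1·(ΣIE) + 1/2·D(I2) + 1·EA + U
-287.8 = 1·(+107.5) + 1·(+495.8) + 1/2·(+213.6) + 1·(-295.2) + U
U = -287.8 − (+414.9) = -702.7 kJ/mol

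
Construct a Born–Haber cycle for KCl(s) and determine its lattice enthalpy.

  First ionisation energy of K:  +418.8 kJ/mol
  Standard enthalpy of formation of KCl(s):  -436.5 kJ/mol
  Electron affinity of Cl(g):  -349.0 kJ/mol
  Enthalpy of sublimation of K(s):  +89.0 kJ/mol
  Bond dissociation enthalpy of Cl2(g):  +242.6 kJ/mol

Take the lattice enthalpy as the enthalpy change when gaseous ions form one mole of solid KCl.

ΔHf° = 1·ΔHsub + 1·(ΣIE) + 1/2·D(Cl2) + 1·EA + U
-436.5 = 1·(+89.0) + 1·(+418.8) + 1/2·(+242.6) + 1·(-349.0) + U
U = -436.5 − (+280.1) = -716.6 kJ/mol

U = -716.6 kJ/mol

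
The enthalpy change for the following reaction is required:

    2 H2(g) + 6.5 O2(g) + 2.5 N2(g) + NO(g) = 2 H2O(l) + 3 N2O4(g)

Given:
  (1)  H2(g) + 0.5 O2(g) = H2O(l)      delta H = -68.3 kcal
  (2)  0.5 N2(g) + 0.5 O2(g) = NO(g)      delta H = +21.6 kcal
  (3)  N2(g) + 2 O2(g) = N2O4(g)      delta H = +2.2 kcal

delta H = -151.6 kcal

(1) × 2 (scale by 2 for the 2 H2O(l)): (2)·(-68.3) = -136.6 kcal
(2) reversed (NO(g) must end up as a reactant): -21.6 kcal
(3) × 3 (×3 to match 3 N2O4(g) in the target): (3)·(+2.2) = +6.6 kcal
delta H = (2)·(-68.3) + (-1)·(+21.6) + (3)·(+2.2) = -151.6 kcal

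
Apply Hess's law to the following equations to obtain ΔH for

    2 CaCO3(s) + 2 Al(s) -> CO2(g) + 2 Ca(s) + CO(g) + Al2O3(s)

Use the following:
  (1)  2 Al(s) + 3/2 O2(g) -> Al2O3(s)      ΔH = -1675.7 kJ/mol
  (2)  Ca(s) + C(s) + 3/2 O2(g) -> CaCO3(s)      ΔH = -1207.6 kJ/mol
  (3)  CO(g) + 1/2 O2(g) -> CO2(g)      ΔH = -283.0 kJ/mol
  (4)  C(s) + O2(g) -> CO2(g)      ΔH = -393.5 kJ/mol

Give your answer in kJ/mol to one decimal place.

(1) as written (Al2O3(s) already on the product side): -1675.7 kJ/mol
(2) reversed and × 2 (CaCO3(s) must end up as a reactant; ×2 to match 2 CaCO3(s) in the target): (-2)·(-1207.6) = +2415.2 kJ/mol
(3) reversed (CO(g) must end up as a product): +283.0 kJ/mol
(4) × 2: (2)·(-393.5) = -787.0 kJ/mol
Since enthalpy is a state function, ΔH = (-1675.7) + (+2415.2) + (+283.0) + (-787.0) = 235.5 kJ/mol

ΔH = 235.5 kJ/mol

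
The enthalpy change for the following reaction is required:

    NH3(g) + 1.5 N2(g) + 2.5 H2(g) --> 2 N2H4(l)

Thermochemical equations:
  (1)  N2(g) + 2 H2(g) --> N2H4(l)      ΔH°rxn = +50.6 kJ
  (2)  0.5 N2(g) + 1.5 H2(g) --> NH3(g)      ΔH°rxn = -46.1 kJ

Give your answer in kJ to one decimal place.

ΔH°rxn = 147.3 kJ

(1) × 2: (2)·(+50.6) = +101.2 kJ
(2) reversed: +46.1 kJ
By Hess's law, ΔH°rxn = (2)·(+50.6) + (-1)·(-46.1) = 147.3 kJ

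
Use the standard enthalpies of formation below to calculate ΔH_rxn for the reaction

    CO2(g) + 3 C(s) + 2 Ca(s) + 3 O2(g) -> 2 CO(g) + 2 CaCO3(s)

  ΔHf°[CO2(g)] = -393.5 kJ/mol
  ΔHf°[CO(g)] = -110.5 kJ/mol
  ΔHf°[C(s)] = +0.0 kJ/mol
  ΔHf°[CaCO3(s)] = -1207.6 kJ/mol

ΔH_rxn = -2242.7 kJ/mol

ΔH°rxn = Σ nΔHf°(products) − Σ nΔHf°(reactants).
Products: 2·(-110.5) + 2·(-1207.6) = -2636.2
Reactants: 1·(-393.5) + 3·(+0.0) + 2·(+0.0) + 3·(+0.0) = -393.5
ΔH_rxn = (-2636.2) − (-393.5) = -2242.7 kJ/mol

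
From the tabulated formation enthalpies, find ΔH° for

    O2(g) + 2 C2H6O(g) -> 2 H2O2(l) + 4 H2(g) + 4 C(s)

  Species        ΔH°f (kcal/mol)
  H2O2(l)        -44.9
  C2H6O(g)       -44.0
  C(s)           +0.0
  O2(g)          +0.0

ΔH° = -1.8 kcal/mol

Products: 2·(-44.9) + 4·(+0.0) + 4·(+0.0) = -89.8
Reactants: 1·(+0.0) + 2·(-44.0) = -88.0
ΔH° = (-89.8) − (-88.0) = -1.8 kcal/mol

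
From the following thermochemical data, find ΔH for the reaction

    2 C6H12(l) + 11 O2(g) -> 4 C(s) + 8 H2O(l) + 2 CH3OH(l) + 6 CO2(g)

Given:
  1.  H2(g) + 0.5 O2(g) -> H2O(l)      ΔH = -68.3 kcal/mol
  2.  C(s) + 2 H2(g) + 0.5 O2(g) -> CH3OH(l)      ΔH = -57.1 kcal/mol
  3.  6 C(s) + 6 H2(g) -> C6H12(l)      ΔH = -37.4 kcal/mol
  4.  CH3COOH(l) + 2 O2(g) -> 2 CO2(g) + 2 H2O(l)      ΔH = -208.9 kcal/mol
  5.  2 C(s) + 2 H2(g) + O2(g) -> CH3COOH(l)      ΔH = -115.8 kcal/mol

eq. 1 × 2: (2)·(-68.3) = -136.6 kcal/mol
eq. 2 × 2: (2)·(-57.1) = -114.2 kcal/mol
eq. 3 reversed and × 2: (-2)·(-37.4) = +74.8 kcal/mol
eq. 4 × 3: (3)·(-208.9) = -626.7 kcal/mol
eq. 5 × 3: (3)·(-115.8) = -347.4 kcal/mol
ΔH = (-136.6) + (-114.2) + (+74.8) + (-626.7) + (-347.4) = -1150.1 kcal/mol

ΔH = -1150.1 kcal/mol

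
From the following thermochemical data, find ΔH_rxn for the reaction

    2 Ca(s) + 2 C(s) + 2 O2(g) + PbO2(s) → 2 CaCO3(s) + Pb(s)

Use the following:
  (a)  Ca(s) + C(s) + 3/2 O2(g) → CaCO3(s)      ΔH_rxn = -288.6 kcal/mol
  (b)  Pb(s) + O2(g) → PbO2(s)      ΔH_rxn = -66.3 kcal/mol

ΔH_rxn = -510.9 kcal/mol

(a) × 2: (2)·(-288.6) = -577.2 kcal/mol
(b) reversed: +66.3 kcal/mol
ΔH_rxn = (2)·(-288.6) + (-1)·(-66.3) = -510.9 kcal/mol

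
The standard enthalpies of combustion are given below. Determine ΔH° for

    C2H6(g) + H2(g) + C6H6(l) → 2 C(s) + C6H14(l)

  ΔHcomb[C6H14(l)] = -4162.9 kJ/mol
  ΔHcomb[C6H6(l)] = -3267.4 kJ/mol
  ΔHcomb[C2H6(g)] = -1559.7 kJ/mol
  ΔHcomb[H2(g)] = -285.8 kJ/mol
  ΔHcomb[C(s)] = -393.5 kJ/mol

Using ΔH = Σ nΔHc°(reactants) − Σ nΔHc°(products):
= [1·(-1559.7) + 1·(-285.8) + 1·(-3267.4)] − [2·(-393.5) + 1·(-4162.9)]
= -163.0 kJ/mol

ΔH° = -163.0 kJ/mol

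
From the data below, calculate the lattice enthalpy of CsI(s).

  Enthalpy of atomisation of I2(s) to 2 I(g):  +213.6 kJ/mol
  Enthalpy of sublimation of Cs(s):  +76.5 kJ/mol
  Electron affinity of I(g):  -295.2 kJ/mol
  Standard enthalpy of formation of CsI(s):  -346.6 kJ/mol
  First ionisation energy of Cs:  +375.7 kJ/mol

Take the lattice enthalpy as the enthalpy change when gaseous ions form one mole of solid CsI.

U = -610.4 kJ/mol

ΔHf° = 1·ΔHsub + 1·(ΣIE) + 1/2·D(I2) + 1·EA + U
-346.6 = 1·(+76.5) + 1·(+375.7) + 1/2·(+213.6) + 1·(-295.2) + U
U = -346.6 − (+263.8) = -610.4 kJ/mol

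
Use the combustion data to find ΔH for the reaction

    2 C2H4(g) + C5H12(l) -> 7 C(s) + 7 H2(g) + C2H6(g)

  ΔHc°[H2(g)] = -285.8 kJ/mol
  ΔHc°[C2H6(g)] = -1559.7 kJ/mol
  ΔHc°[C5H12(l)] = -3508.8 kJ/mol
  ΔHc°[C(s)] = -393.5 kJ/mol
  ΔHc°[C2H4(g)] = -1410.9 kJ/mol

ΔH = -15.8 kJ/mol

Using ΔH = Σ nΔHc°(reactants) − Σ nΔHc°(products):
= [2·(-1410.9) + 1·(-3508.8)] − [7·(-393.5) + 7·(-285.8) + 1·(-1559.7)]
= -15.8 kJ/mol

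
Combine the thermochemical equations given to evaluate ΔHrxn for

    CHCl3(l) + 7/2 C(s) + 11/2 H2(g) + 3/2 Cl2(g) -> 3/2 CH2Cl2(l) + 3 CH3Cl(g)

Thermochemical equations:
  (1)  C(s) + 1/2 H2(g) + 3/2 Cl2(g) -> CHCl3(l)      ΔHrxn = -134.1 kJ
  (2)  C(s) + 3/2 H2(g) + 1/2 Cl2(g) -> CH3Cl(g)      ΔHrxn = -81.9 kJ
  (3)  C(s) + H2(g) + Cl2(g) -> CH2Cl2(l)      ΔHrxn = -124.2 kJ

ΔHrxn = -297.9 kJ

(1) reversed (reverse to put CHCl3(l) on the reactant side): +134.1 kJ
(2) × 3 (×3 to match 3 CH3Cl(g) in the target): (3)·(-81.9) = -245.7 kJ
(3) × 3/2 (×3/2 to match 3/2 CH2Cl2(l) in the target): (3/2)·(-124.2) = -186.3 kJ
Since enthalpy is a state function, ΔHrxn = (+134.1) + (-245.7) + (-186.3) = -297.9 kJ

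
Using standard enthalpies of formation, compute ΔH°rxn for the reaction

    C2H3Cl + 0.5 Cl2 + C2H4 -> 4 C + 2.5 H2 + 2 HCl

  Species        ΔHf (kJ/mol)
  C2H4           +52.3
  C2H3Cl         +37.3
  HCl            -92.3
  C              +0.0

Products: 4·(+0.0) + 5/2·(+0.0) + 2·(-92.3) = -184.6
Reactants: 1·(+37.3) + 1/2·(+0.0) + 1·(+52.3) = +89.6
ΔH°rxn = (-184.6) − (+89.6) = -274.2 kJ/mol

ΔH°rxn = -274.2 kJ/mol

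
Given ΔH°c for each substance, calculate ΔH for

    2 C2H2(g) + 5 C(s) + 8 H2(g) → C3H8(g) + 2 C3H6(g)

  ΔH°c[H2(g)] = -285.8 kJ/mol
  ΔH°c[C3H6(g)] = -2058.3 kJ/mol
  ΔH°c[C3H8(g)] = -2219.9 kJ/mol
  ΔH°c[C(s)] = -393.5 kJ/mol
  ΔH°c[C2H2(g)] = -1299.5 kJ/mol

ΔH = -516.4 kJ/mol

Using ΔH = Σ nΔHc°(reactants) − Σ nΔHc°(products):
= [2·(-1299.5) + 5·(-393.5) + 8·(-285.8)] − [1·(-2219.9) + 2·(-2058.3)]
= -516.4 kJ/mol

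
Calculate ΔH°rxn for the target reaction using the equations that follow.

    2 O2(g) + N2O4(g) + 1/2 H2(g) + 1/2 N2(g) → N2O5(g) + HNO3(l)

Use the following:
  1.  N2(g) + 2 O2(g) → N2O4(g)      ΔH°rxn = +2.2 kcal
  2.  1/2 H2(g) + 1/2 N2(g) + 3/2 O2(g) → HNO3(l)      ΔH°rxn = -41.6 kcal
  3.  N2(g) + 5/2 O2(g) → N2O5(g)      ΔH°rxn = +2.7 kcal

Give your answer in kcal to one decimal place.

ΔH°rxn = -41.1 kcal

eq. 1 reversed: -2.2 kcal
eq. 2 as written: -41.6 kcal
eq. 3 as written: +2.7 kcal
ΔH°rxn = (-1)·(+2.2) + (1)·(-41.6) + (1)·(+2.7) = -41.1 kcal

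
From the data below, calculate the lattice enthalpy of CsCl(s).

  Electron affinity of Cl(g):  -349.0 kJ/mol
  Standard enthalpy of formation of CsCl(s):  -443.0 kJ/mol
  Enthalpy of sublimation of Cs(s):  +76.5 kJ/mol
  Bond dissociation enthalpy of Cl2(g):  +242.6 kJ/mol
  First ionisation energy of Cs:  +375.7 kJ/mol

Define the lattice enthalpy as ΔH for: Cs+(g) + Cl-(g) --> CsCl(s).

ΔHf° = 1·ΔHsub + 1·(ΣIE) + 1/2·D(Cl2) + 1·EA + U
-443.0 = 1·(+76.5) + 1·(+375.7) + 1/2·(+242.6) + 1·(-349.0) + U
U = -443.0 − (+224.5) = -667.5 kJ/mol

U = -667.5 kJ/mol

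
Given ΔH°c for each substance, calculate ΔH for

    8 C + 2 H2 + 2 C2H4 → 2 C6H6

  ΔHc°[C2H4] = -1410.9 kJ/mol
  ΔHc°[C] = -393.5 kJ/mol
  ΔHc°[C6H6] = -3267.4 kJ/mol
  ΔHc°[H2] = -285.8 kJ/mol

With combustion enthalpies, reactants minus products:
= [8·(-393.5) + 2·(-285.8) + 2·(-1410.9)] − [2·(-3267.4)]
= -6.6 kJ/mol

ΔH = -6.6 kJ/mol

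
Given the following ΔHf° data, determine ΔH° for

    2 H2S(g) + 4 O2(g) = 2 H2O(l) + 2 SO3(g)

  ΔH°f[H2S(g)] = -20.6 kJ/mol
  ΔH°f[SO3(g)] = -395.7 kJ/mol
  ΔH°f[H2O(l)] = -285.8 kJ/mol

ΔH° = -1321.8 kJ/mol

Products: 2·(-285.8) + 2·(-395.7) = -1363.0
Reactants: 2·(-20.6) + 4·(+0.0) = -41.2
ΔH° = (-1363.0) − (-41.2) = -1321.8 kJ/mol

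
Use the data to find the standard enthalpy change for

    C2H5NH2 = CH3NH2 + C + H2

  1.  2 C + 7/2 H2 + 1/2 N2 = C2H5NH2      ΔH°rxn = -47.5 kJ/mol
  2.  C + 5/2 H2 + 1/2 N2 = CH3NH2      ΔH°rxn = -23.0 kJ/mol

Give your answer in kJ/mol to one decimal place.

ΔH°rxn = 24.5 kJ/mol

eq. 1 reversed (reverse to put C2H5NH2 on the reactant side): +47.5 kJ/mol
eq. 2 as written (CH3NH2 already on the product side): -23.0 kJ/mol
ΔH°rxn = (-1)·(-47.5) + (1)·(-23.0) = 24.5 kJ/mol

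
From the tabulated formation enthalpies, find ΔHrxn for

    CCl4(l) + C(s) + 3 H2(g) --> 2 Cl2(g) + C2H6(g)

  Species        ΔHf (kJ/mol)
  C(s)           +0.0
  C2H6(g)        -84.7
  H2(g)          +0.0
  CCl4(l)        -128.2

Products: 2·(+0.0) + 1·(-84.7) = -84.7
Reactants: 1·(-128.2) + 1·(+0.0) + 3·(+0.0) = -128.2
ΔHrxn = (-84.7) − (-128.2) = 43.5 kJ/mol

ΔHrxn = 43.5 kJ/mol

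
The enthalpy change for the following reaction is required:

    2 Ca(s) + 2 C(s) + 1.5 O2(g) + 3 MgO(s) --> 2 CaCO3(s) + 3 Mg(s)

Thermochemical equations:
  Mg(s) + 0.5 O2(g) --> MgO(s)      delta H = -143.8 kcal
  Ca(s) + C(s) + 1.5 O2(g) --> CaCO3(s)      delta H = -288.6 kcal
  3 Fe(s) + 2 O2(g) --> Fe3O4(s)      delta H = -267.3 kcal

equation 1 reversed and × 3: (-3)·(-143.8) = +431.4 kcal
equation 2 × 2: (2)·(-288.6) = -577.2 kcal
equation 3: not needed.
Summing the manipulated equations, delta H = (-3)·(-143.8) + (2)·(-288.6) = -145.8 kcal

delta H = -145.8 kcal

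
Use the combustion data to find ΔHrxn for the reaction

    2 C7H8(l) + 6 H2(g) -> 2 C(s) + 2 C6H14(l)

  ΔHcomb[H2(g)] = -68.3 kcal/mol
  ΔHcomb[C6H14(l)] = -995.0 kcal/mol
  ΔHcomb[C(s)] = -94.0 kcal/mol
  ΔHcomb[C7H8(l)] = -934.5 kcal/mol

ΔHrxn = -100.8 kcal/mol

Using ΔH = Σ nΔHc°(reactants) − Σ nΔHc°(products):
= [2·(-934.5) + 6·(-68.3)] − [2·(-94.0) + 2·(-995.0)]
= -100.8 kcal/mol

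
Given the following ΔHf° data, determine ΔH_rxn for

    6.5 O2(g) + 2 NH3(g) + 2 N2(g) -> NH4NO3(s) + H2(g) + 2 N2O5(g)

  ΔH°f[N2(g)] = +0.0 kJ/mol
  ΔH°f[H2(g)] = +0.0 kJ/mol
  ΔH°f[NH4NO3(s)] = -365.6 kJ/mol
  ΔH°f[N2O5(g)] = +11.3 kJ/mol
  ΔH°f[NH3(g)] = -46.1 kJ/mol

ΔH_rxn = -250.8 kJ/mol

Products: 1·(-365.6) + 1·(+0.0) + 2·(+11.3) = -343.0
Reactants: 13/2·(+0.0) + 2·(-46.1) + 2·(+0.0) = -92.2
ΔH_rxn = (-343.0) − (-92.2) = -250.8 kJ/mol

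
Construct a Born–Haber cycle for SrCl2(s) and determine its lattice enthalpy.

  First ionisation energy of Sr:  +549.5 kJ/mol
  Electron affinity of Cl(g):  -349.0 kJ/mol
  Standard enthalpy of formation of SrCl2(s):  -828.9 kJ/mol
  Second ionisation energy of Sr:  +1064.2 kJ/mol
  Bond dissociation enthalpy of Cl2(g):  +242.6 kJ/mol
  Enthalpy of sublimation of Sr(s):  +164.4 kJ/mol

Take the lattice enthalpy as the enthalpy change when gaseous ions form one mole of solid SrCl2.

ΔHf° = 1·ΔHsub + 1·(ΣIE) + 1·D(Cl2) + 2·EA + U
-828.9 = 1·(+164.4) + 1·(+1613.7) + 1·(+242.6) + 2·(-349.0) + U
U = -828.9 − (+1322.7) = -2151.6 kJ/mol

U = -2151.6 kJ/mol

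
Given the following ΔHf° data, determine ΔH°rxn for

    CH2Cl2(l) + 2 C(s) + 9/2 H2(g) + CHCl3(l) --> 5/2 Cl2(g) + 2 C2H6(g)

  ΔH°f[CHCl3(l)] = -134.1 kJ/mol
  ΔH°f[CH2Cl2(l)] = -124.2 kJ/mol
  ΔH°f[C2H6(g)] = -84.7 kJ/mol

ΔH°rxn = 88.9 kJ/mol

Products: 5/2·(+0.0) + 2·(-84.7) = -169.4
Reactants: 1·(-124.2) + 2·(+0.0) + 9/2·(+0.0) + 1·(-134.1) = -258.3
ΔH°rxn = (-169.4) − (-258.3) = 88.9 kJ/mol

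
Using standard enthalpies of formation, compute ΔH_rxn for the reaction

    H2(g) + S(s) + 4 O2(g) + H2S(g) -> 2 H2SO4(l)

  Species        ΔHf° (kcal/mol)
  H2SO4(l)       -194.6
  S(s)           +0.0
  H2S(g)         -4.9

ΔH_rxn = -384.3 kcal/mol

Products: 2·(-194.6) = -389.2
Reactants: 1·(+0.0) + 1·(+0.0) + 4·(+0.0) + 1·(-4.9) = -4.9
ΔH_rxn = (-389.2) − (-4.9) = -384.3 kcal/mol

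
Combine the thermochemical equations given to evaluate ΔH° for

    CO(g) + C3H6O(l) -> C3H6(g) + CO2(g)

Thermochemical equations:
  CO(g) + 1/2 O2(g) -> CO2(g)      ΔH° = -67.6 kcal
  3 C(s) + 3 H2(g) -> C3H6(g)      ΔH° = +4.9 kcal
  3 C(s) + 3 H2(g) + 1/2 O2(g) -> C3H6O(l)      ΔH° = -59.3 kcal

ΔH° = -3.4 kcal

equation 1 as written: -67.6 kcal
equation 2 as written: +4.9 kcal
equation 3 reversed: +59.3 kcal
Since enthalpy is a state function, ΔH° = (1)·(-67.6) + (1)·(+4.9) + (-1)·(-59.3) = -3.4 kcal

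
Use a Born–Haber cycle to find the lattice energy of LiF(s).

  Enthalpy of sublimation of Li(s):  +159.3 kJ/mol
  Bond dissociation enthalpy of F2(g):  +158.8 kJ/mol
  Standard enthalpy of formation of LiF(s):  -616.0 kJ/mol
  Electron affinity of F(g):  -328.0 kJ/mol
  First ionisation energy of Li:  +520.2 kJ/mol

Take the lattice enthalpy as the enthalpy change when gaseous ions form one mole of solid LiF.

U = -1046.9 kJ/mol

ΔHf° = 1·ΔHsub + 1·(ΣIE) + 1/2·D(F2) + 1·EA + U
-616.0 = 1·(+159.3) + 1·(+520.2) + 1/2·(+158.8) + 1·(-328.0) + U
U = -616.0 − (+430.9) = -1046.9 kJ/mol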